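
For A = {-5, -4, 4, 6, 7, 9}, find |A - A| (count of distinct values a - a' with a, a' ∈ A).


A - A = {a - a' : a, a' ∈ A}; |A| = 6.
Bounds: 2|A|-1 ≤ |A - A| ≤ |A|² - |A| + 1, i.e. 11 ≤ |A - A| ≤ 31.
Note: 0 ∈ A - A always (from a - a). The set is symmetric: if d ∈ A - A then -d ∈ A - A.
Enumerate nonzero differences d = a - a' with a > a' (then include -d):
Positive differences: {1, 2, 3, 5, 8, 9, 10, 11, 12, 13, 14}
Full difference set: {0} ∪ (positive diffs) ∪ (negative diffs).
|A - A| = 1 + 2·11 = 23 (matches direct enumeration: 23).

|A - A| = 23


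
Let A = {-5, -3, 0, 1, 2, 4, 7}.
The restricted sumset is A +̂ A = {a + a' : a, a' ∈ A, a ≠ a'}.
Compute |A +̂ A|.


Restricted sumset: A +̂ A = {a + a' : a ∈ A, a' ∈ A, a ≠ a'}.
Equivalently, take A + A and drop any sum 2a that is achievable ONLY as a + a for a ∈ A (i.e. sums representable only with equal summands).
Enumerate pairs (a, a') with a < a' (symmetric, so each unordered pair gives one sum; this covers all a ≠ a'):
  -5 + -3 = -8
  -5 + 0 = -5
  -5 + 1 = -4
  -5 + 2 = -3
  -5 + 4 = -1
  -5 + 7 = 2
  -3 + 0 = -3
  -3 + 1 = -2
  -3 + 2 = -1
  -3 + 4 = 1
  -3 + 7 = 4
  0 + 1 = 1
  0 + 2 = 2
  0 + 4 = 4
  0 + 7 = 7
  1 + 2 = 3
  1 + 4 = 5
  1 + 7 = 8
  2 + 4 = 6
  2 + 7 = 9
  4 + 7 = 11
Collected distinct sums: {-8, -5, -4, -3, -2, -1, 1, 2, 3, 4, 5, 6, 7, 8, 9, 11}
|A +̂ A| = 16
(Reference bound: |A +̂ A| ≥ 2|A| - 3 for |A| ≥ 2, with |A| = 7 giving ≥ 11.)

|A +̂ A| = 16


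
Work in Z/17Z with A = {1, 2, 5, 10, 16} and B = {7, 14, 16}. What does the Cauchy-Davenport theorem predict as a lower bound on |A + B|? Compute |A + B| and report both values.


Cauchy-Davenport: |A + B| ≥ min(p, |A| + |B| - 1) for A, B nonempty in Z/pZ.
|A| = 5, |B| = 3, p = 17.
CD lower bound = min(17, 5 + 3 - 1) = min(17, 7) = 7.
Compute A + B mod 17 directly:
a = 1: 1+7=8, 1+14=15, 1+16=0
a = 2: 2+7=9, 2+14=16, 2+16=1
a = 5: 5+7=12, 5+14=2, 5+16=4
a = 10: 10+7=0, 10+14=7, 10+16=9
a = 16: 16+7=6, 16+14=13, 16+16=15
A + B = {0, 1, 2, 4, 6, 7, 8, 9, 12, 13, 15, 16}, so |A + B| = 12.
Verify: 12 ≥ 7? Yes ✓.

CD lower bound = 7, actual |A + B| = 12.


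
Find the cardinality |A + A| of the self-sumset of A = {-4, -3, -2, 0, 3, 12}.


A + A = {a + a' : a, a' ∈ A}; |A| = 6.
General bounds: 2|A| - 1 ≤ |A + A| ≤ |A|(|A|+1)/2, i.e. 11 ≤ |A + A| ≤ 21.
Lower bound 2|A|-1 is attained iff A is an arithmetic progression.
Enumerate sums a + a' for a ≤ a' (symmetric, so this suffices):
a = -4: -4+-4=-8, -4+-3=-7, -4+-2=-6, -4+0=-4, -4+3=-1, -4+12=8
a = -3: -3+-3=-6, -3+-2=-5, -3+0=-3, -3+3=0, -3+12=9
a = -2: -2+-2=-4, -2+0=-2, -2+3=1, -2+12=10
a = 0: 0+0=0, 0+3=3, 0+12=12
a = 3: 3+3=6, 3+12=15
a = 12: 12+12=24
Distinct sums: {-8, -7, -6, -5, -4, -3, -2, -1, 0, 1, 3, 6, 8, 9, 10, 12, 15, 24}
|A + A| = 18

|A + A| = 18


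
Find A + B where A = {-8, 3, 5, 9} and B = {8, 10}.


A + B = {a + b : a ∈ A, b ∈ B}.
Enumerate all |A|·|B| = 4·2 = 8 pairs (a, b) and collect distinct sums.
a = -8: -8+8=0, -8+10=2
a = 3: 3+8=11, 3+10=13
a = 5: 5+8=13, 5+10=15
a = 9: 9+8=17, 9+10=19
Collecting distinct sums: A + B = {0, 2, 11, 13, 15, 17, 19}
|A + B| = 7

A + B = {0, 2, 11, 13, 15, 17, 19}


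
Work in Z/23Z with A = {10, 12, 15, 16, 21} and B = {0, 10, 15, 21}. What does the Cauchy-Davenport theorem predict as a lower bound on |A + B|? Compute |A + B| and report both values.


Cauchy-Davenport: |A + B| ≥ min(p, |A| + |B| - 1) for A, B nonempty in Z/pZ.
|A| = 5, |B| = 4, p = 23.
CD lower bound = min(23, 5 + 4 - 1) = min(23, 8) = 8.
Compute A + B mod 23 directly:
a = 10: 10+0=10, 10+10=20, 10+15=2, 10+21=8
a = 12: 12+0=12, 12+10=22, 12+15=4, 12+21=10
a = 15: 15+0=15, 15+10=2, 15+15=7, 15+21=13
a = 16: 16+0=16, 16+10=3, 16+15=8, 16+21=14
a = 21: 21+0=21, 21+10=8, 21+15=13, 21+21=19
A + B = {2, 3, 4, 7, 8, 10, 12, 13, 14, 15, 16, 19, 20, 21, 22}, so |A + B| = 15.
Verify: 15 ≥ 8? Yes ✓.

CD lower bound = 8, actual |A + B| = 15.


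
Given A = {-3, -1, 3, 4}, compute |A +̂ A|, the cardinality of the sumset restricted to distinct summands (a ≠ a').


Restricted sumset: A +̂ A = {a + a' : a ∈ A, a' ∈ A, a ≠ a'}.
Equivalently, take A + A and drop any sum 2a that is achievable ONLY as a + a for a ∈ A (i.e. sums representable only with equal summands).
Enumerate pairs (a, a') with a < a' (symmetric, so each unordered pair gives one sum; this covers all a ≠ a'):
  -3 + -1 = -4
  -3 + 3 = 0
  -3 + 4 = 1
  -1 + 3 = 2
  -1 + 4 = 3
  3 + 4 = 7
Collected distinct sums: {-4, 0, 1, 2, 3, 7}
|A +̂ A| = 6
(Reference bound: |A +̂ A| ≥ 2|A| - 3 for |A| ≥ 2, with |A| = 4 giving ≥ 5.)

|A +̂ A| = 6


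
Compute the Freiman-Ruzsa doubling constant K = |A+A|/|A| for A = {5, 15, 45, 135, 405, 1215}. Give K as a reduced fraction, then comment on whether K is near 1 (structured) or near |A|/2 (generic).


|A| = 6.
Compute A + A by enumerating all 36 pairs.
A + A = {10, 20, 30, 50, 60, 90, 140, 150, 180, 270, 410, 420, 450, 540, 810, 1220, 1230, 1260, 1350, 1620, 2430}, so |A + A| = 21.
K = |A + A| / |A| = 21/6 = 7/2 ≈ 3.5000.
Reference: AP of size 6 gives K = 11/6 ≈ 1.8333; a fully generic set of size 6 gives K ≈ 3.5000.

|A| = 6, |A + A| = 21, K = 21/6 = 7/2.


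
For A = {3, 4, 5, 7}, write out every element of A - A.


A - A = {a - a' : a, a' ∈ A}.
Compute a - a' for each ordered pair (a, a'):
a = 3: 3-3=0, 3-4=-1, 3-5=-2, 3-7=-4
a = 4: 4-3=1, 4-4=0, 4-5=-1, 4-7=-3
a = 5: 5-3=2, 5-4=1, 5-5=0, 5-7=-2
a = 7: 7-3=4, 7-4=3, 7-5=2, 7-7=0
Collecting distinct values (and noting 0 appears from a-a):
A - A = {-4, -3, -2, -1, 0, 1, 2, 3, 4}
|A - A| = 9

A - A = {-4, -3, -2, -1, 0, 1, 2, 3, 4}


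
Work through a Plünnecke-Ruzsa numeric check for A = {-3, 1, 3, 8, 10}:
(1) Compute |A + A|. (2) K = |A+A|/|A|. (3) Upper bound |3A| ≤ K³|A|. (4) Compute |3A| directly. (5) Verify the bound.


|A| = 5.
Step 1: Compute A + A by enumerating all 25 pairs.
A + A = {-6, -2, 0, 2, 4, 5, 6, 7, 9, 11, 13, 16, 18, 20}, so |A + A| = 14.
Step 2: Doubling constant K = |A + A|/|A| = 14/5 = 14/5 ≈ 2.8000.
Step 3: Plünnecke-Ruzsa gives |3A| ≤ K³·|A| = (2.8000)³ · 5 ≈ 109.7600.
Step 4: Compute 3A = A + A + A directly by enumerating all triples (a,b,c) ∈ A³; |3A| = 27.
Step 5: Check 27 ≤ 109.7600? Yes ✓.

K = 14/5, Plünnecke-Ruzsa bound K³|A| ≈ 109.7600, |3A| = 27, inequality holds.


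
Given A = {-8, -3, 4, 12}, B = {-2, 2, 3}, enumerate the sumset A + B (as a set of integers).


A + B = {a + b : a ∈ A, b ∈ B}.
Enumerate all |A|·|B| = 4·3 = 12 pairs (a, b) and collect distinct sums.
a = -8: -8+-2=-10, -8+2=-6, -8+3=-5
a = -3: -3+-2=-5, -3+2=-1, -3+3=0
a = 4: 4+-2=2, 4+2=6, 4+3=7
a = 12: 12+-2=10, 12+2=14, 12+3=15
Collecting distinct sums: A + B = {-10, -6, -5, -1, 0, 2, 6, 7, 10, 14, 15}
|A + B| = 11

A + B = {-10, -6, -5, -1, 0, 2, 6, 7, 10, 14, 15}


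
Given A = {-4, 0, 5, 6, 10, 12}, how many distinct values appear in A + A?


A + A = {a + a' : a, a' ∈ A}; |A| = 6.
General bounds: 2|A| - 1 ≤ |A + A| ≤ |A|(|A|+1)/2, i.e. 11 ≤ |A + A| ≤ 21.
Lower bound 2|A|-1 is attained iff A is an arithmetic progression.
Enumerate sums a + a' for a ≤ a' (symmetric, so this suffices):
a = -4: -4+-4=-8, -4+0=-4, -4+5=1, -4+6=2, -4+10=6, -4+12=8
a = 0: 0+0=0, 0+5=5, 0+6=6, 0+10=10, 0+12=12
a = 5: 5+5=10, 5+6=11, 5+10=15, 5+12=17
a = 6: 6+6=12, 6+10=16, 6+12=18
a = 10: 10+10=20, 10+12=22
a = 12: 12+12=24
Distinct sums: {-8, -4, 0, 1, 2, 5, 6, 8, 10, 11, 12, 15, 16, 17, 18, 20, 22, 24}
|A + A| = 18

|A + A| = 18


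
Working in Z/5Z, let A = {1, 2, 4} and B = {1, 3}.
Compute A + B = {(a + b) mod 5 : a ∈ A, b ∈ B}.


Work in Z/5Z: reduce every sum a + b modulo 5.
Enumerate all 6 pairs:
a = 1: 1+1=2, 1+3=4
a = 2: 2+1=3, 2+3=0
a = 4: 4+1=0, 4+3=2
Distinct residues collected: {0, 2, 3, 4}
|A + B| = 4 (out of 5 total residues).

A + B = {0, 2, 3, 4}


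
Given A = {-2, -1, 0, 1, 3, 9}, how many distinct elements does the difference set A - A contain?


A - A = {a - a' : a, a' ∈ A}; |A| = 6.
Bounds: 2|A|-1 ≤ |A - A| ≤ |A|² - |A| + 1, i.e. 11 ≤ |A - A| ≤ 31.
Note: 0 ∈ A - A always (from a - a). The set is symmetric: if d ∈ A - A then -d ∈ A - A.
Enumerate nonzero differences d = a - a' with a > a' (then include -d):
Positive differences: {1, 2, 3, 4, 5, 6, 8, 9, 10, 11}
Full difference set: {0} ∪ (positive diffs) ∪ (negative diffs).
|A - A| = 1 + 2·10 = 21 (matches direct enumeration: 21).

|A - A| = 21


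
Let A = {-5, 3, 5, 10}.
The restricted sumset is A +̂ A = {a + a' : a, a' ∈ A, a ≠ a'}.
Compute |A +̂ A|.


Restricted sumset: A +̂ A = {a + a' : a ∈ A, a' ∈ A, a ≠ a'}.
Equivalently, take A + A and drop any sum 2a that is achievable ONLY as a + a for a ∈ A (i.e. sums representable only with equal summands).
Enumerate pairs (a, a') with a < a' (symmetric, so each unordered pair gives one sum; this covers all a ≠ a'):
  -5 + 3 = -2
  -5 + 5 = 0
  -5 + 10 = 5
  3 + 5 = 8
  3 + 10 = 13
  5 + 10 = 15
Collected distinct sums: {-2, 0, 5, 8, 13, 15}
|A +̂ A| = 6
(Reference bound: |A +̂ A| ≥ 2|A| - 3 for |A| ≥ 2, with |A| = 4 giving ≥ 5.)

|A +̂ A| = 6


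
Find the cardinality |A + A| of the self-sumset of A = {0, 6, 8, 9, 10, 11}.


A + A = {a + a' : a, a' ∈ A}; |A| = 6.
General bounds: 2|A| - 1 ≤ |A + A| ≤ |A|(|A|+1)/2, i.e. 11 ≤ |A + A| ≤ 21.
Lower bound 2|A|-1 is attained iff A is an arithmetic progression.
Enumerate sums a + a' for a ≤ a' (symmetric, so this suffices):
a = 0: 0+0=0, 0+6=6, 0+8=8, 0+9=9, 0+10=10, 0+11=11
a = 6: 6+6=12, 6+8=14, 6+9=15, 6+10=16, 6+11=17
a = 8: 8+8=16, 8+9=17, 8+10=18, 8+11=19
a = 9: 9+9=18, 9+10=19, 9+11=20
a = 10: 10+10=20, 10+11=21
a = 11: 11+11=22
Distinct sums: {0, 6, 8, 9, 10, 11, 12, 14, 15, 16, 17, 18, 19, 20, 21, 22}
|A + A| = 16

|A + A| = 16


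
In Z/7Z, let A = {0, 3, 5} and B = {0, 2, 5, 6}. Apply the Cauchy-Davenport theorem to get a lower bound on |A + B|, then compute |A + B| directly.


Cauchy-Davenport: |A + B| ≥ min(p, |A| + |B| - 1) for A, B nonempty in Z/pZ.
|A| = 3, |B| = 4, p = 7.
CD lower bound = min(7, 3 + 4 - 1) = min(7, 6) = 6.
Compute A + B mod 7 directly:
a = 0: 0+0=0, 0+2=2, 0+5=5, 0+6=6
a = 3: 3+0=3, 3+2=5, 3+5=1, 3+6=2
a = 5: 5+0=5, 5+2=0, 5+5=3, 5+6=4
A + B = {0, 1, 2, 3, 4, 5, 6}, so |A + B| = 7.
Verify: 7 ≥ 6? Yes ✓.

CD lower bound = 6, actual |A + B| = 7.


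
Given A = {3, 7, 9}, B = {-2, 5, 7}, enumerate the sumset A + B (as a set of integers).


A + B = {a + b : a ∈ A, b ∈ B}.
Enumerate all |A|·|B| = 3·3 = 9 pairs (a, b) and collect distinct sums.
a = 3: 3+-2=1, 3+5=8, 3+7=10
a = 7: 7+-2=5, 7+5=12, 7+7=14
a = 9: 9+-2=7, 9+5=14, 9+7=16
Collecting distinct sums: A + B = {1, 5, 7, 8, 10, 12, 14, 16}
|A + B| = 8

A + B = {1, 5, 7, 8, 10, 12, 14, 16}


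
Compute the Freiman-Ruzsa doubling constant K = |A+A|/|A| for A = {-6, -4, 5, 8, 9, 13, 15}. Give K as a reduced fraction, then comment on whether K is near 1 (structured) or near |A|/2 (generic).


|A| = 7.
Compute A + A by enumerating all 49 pairs.
A + A = {-12, -10, -8, -1, 1, 2, 3, 4, 5, 7, 9, 10, 11, 13, 14, 16, 17, 18, 20, 21, 22, 23, 24, 26, 28, 30}, so |A + A| = 26.
K = |A + A| / |A| = 26/7 (already in lowest terms) ≈ 3.7143.
Reference: AP of size 7 gives K = 13/7 ≈ 1.8571; a fully generic set of size 7 gives K ≈ 4.0000.

|A| = 7, |A + A| = 26, K = 26/7.


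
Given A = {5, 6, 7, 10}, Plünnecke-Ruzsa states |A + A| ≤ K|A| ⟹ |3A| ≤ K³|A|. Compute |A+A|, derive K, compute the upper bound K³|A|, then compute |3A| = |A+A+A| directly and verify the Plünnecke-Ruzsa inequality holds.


|A| = 4.
Step 1: Compute A + A by enumerating all 16 pairs.
A + A = {10, 11, 12, 13, 14, 15, 16, 17, 20}, so |A + A| = 9.
Step 2: Doubling constant K = |A + A|/|A| = 9/4 = 9/4 ≈ 2.2500.
Step 3: Plünnecke-Ruzsa gives |3A| ≤ K³·|A| = (2.2500)³ · 4 ≈ 45.5625.
Step 4: Compute 3A = A + A + A directly by enumerating all triples (a,b,c) ∈ A³; |3A| = 14.
Step 5: Check 14 ≤ 45.5625? Yes ✓.

K = 9/4, Plünnecke-Ruzsa bound K³|A| ≈ 45.5625, |3A| = 14, inequality holds.


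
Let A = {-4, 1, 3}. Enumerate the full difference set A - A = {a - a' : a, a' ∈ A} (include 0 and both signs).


A - A = {a - a' : a, a' ∈ A}.
Compute a - a' for each ordered pair (a, a'):
a = -4: -4--4=0, -4-1=-5, -4-3=-7
a = 1: 1--4=5, 1-1=0, 1-3=-2
a = 3: 3--4=7, 3-1=2, 3-3=0
Collecting distinct values (and noting 0 appears from a-a):
A - A = {-7, -5, -2, 0, 2, 5, 7}
|A - A| = 7

A - A = {-7, -5, -2, 0, 2, 5, 7}


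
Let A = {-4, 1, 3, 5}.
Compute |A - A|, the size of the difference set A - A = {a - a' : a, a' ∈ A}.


A - A = {a - a' : a, a' ∈ A}; |A| = 4.
Bounds: 2|A|-1 ≤ |A - A| ≤ |A|² - |A| + 1, i.e. 7 ≤ |A - A| ≤ 13.
Note: 0 ∈ A - A always (from a - a). The set is symmetric: if d ∈ A - A then -d ∈ A - A.
Enumerate nonzero differences d = a - a' with a > a' (then include -d):
Positive differences: {2, 4, 5, 7, 9}
Full difference set: {0} ∪ (positive diffs) ∪ (negative diffs).
|A - A| = 1 + 2·5 = 11 (matches direct enumeration: 11).

|A - A| = 11


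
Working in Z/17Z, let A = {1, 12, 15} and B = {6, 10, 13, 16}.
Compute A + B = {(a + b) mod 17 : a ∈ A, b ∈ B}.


Work in Z/17Z: reduce every sum a + b modulo 17.
Enumerate all 12 pairs:
a = 1: 1+6=7, 1+10=11, 1+13=14, 1+16=0
a = 12: 12+6=1, 12+10=5, 12+13=8, 12+16=11
a = 15: 15+6=4, 15+10=8, 15+13=11, 15+16=14
Distinct residues collected: {0, 1, 4, 5, 7, 8, 11, 14}
|A + B| = 8 (out of 17 total residues).

A + B = {0, 1, 4, 5, 7, 8, 11, 14}


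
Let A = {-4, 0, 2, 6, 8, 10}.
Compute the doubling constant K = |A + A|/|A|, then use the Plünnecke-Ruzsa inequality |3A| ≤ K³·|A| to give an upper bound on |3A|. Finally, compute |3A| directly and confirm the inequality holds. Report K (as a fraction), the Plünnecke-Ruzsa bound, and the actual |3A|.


|A| = 6.
Step 1: Compute A + A by enumerating all 36 pairs.
A + A = {-8, -4, -2, 0, 2, 4, 6, 8, 10, 12, 14, 16, 18, 20}, so |A + A| = 14.
Step 2: Doubling constant K = |A + A|/|A| = 14/6 = 14/6 ≈ 2.3333.
Step 3: Plünnecke-Ruzsa gives |3A| ≤ K³·|A| = (2.3333)³ · 6 ≈ 76.2222.
Step 4: Compute 3A = A + A + A directly by enumerating all triples (a,b,c) ∈ A³; |3A| = 21.
Step 5: Check 21 ≤ 76.2222? Yes ✓.

K = 14/6, Plünnecke-Ruzsa bound K³|A| ≈ 76.2222, |3A| = 21, inequality holds.


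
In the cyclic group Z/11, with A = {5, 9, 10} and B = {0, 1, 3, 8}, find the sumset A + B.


Work in Z/11Z: reduce every sum a + b modulo 11.
Enumerate all 12 pairs:
a = 5: 5+0=5, 5+1=6, 5+3=8, 5+8=2
a = 9: 9+0=9, 9+1=10, 9+3=1, 9+8=6
a = 10: 10+0=10, 10+1=0, 10+3=2, 10+8=7
Distinct residues collected: {0, 1, 2, 5, 6, 7, 8, 9, 10}
|A + B| = 9 (out of 11 total residues).

A + B = {0, 1, 2, 5, 6, 7, 8, 9, 10}


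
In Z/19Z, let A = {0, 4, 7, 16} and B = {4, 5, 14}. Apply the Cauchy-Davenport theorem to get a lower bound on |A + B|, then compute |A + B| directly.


Cauchy-Davenport: |A + B| ≥ min(p, |A| + |B| - 1) for A, B nonempty in Z/pZ.
|A| = 4, |B| = 3, p = 19.
CD lower bound = min(19, 4 + 3 - 1) = min(19, 6) = 6.
Compute A + B mod 19 directly:
a = 0: 0+4=4, 0+5=5, 0+14=14
a = 4: 4+4=8, 4+5=9, 4+14=18
a = 7: 7+4=11, 7+5=12, 7+14=2
a = 16: 16+4=1, 16+5=2, 16+14=11
A + B = {1, 2, 4, 5, 8, 9, 11, 12, 14, 18}, so |A + B| = 10.
Verify: 10 ≥ 6? Yes ✓.

CD lower bound = 6, actual |A + B| = 10.


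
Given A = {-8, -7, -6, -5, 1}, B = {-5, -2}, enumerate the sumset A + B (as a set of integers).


A + B = {a + b : a ∈ A, b ∈ B}.
Enumerate all |A|·|B| = 5·2 = 10 pairs (a, b) and collect distinct sums.
a = -8: -8+-5=-13, -8+-2=-10
a = -7: -7+-5=-12, -7+-2=-9
a = -6: -6+-5=-11, -6+-2=-8
a = -5: -5+-5=-10, -5+-2=-7
a = 1: 1+-5=-4, 1+-2=-1
Collecting distinct sums: A + B = {-13, -12, -11, -10, -9, -8, -7, -4, -1}
|A + B| = 9

A + B = {-13, -12, -11, -10, -9, -8, -7, -4, -1}


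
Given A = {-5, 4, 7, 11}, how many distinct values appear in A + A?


A + A = {a + a' : a, a' ∈ A}; |A| = 4.
General bounds: 2|A| - 1 ≤ |A + A| ≤ |A|(|A|+1)/2, i.e. 7 ≤ |A + A| ≤ 10.
Lower bound 2|A|-1 is attained iff A is an arithmetic progression.
Enumerate sums a + a' for a ≤ a' (symmetric, so this suffices):
a = -5: -5+-5=-10, -5+4=-1, -5+7=2, -5+11=6
a = 4: 4+4=8, 4+7=11, 4+11=15
a = 7: 7+7=14, 7+11=18
a = 11: 11+11=22
Distinct sums: {-10, -1, 2, 6, 8, 11, 14, 15, 18, 22}
|A + A| = 10

|A + A| = 10


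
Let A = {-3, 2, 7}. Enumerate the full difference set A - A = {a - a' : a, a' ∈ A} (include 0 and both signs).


A - A = {a - a' : a, a' ∈ A}.
Compute a - a' for each ordered pair (a, a'):
a = -3: -3--3=0, -3-2=-5, -3-7=-10
a = 2: 2--3=5, 2-2=0, 2-7=-5
a = 7: 7--3=10, 7-2=5, 7-7=0
Collecting distinct values (and noting 0 appears from a-a):
A - A = {-10, -5, 0, 5, 10}
|A - A| = 5

A - A = {-10, -5, 0, 5, 10}


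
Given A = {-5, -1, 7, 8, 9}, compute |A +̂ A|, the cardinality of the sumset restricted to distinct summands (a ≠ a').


Restricted sumset: A +̂ A = {a + a' : a ∈ A, a' ∈ A, a ≠ a'}.
Equivalently, take A + A and drop any sum 2a that is achievable ONLY as a + a for a ∈ A (i.e. sums representable only with equal summands).
Enumerate pairs (a, a') with a < a' (symmetric, so each unordered pair gives one sum; this covers all a ≠ a'):
  -5 + -1 = -6
  -5 + 7 = 2
  -5 + 8 = 3
  -5 + 9 = 4
  -1 + 7 = 6
  -1 + 8 = 7
  -1 + 9 = 8
  7 + 8 = 15
  7 + 9 = 16
  8 + 9 = 17
Collected distinct sums: {-6, 2, 3, 4, 6, 7, 8, 15, 16, 17}
|A +̂ A| = 10
(Reference bound: |A +̂ A| ≥ 2|A| - 3 for |A| ≥ 2, with |A| = 5 giving ≥ 7.)

|A +̂ A| = 10


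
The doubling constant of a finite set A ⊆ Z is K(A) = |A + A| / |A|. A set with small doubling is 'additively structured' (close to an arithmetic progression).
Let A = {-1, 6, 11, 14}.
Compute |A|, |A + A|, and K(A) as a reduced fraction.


|A| = 4.
Compute A + A by enumerating all 16 pairs.
A + A = {-2, 5, 10, 12, 13, 17, 20, 22, 25, 28}, so |A + A| = 10.
K = |A + A| / |A| = 10/4 = 5/2 ≈ 2.5000.
Reference: AP of size 4 gives K = 7/4 ≈ 1.7500; a fully generic set of size 4 gives K ≈ 2.5000.

|A| = 4, |A + A| = 10, K = 10/4 = 5/2.


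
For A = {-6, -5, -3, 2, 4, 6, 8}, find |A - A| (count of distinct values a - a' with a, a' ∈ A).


A - A = {a - a' : a, a' ∈ A}; |A| = 7.
Bounds: 2|A|-1 ≤ |A - A| ≤ |A|² - |A| + 1, i.e. 13 ≤ |A - A| ≤ 43.
Note: 0 ∈ A - A always (from a - a). The set is symmetric: if d ∈ A - A then -d ∈ A - A.
Enumerate nonzero differences d = a - a' with a > a' (then include -d):
Positive differences: {1, 2, 3, 4, 5, 6, 7, 8, 9, 10, 11, 12, 13, 14}
Full difference set: {0} ∪ (positive diffs) ∪ (negative diffs).
|A - A| = 1 + 2·14 = 29 (matches direct enumeration: 29).

|A - A| = 29


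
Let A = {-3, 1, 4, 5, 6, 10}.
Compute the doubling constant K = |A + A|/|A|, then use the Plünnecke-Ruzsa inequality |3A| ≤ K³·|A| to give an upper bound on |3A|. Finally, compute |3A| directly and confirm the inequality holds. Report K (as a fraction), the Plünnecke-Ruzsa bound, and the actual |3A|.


|A| = 6.
Step 1: Compute A + A by enumerating all 36 pairs.
A + A = {-6, -2, 1, 2, 3, 5, 6, 7, 8, 9, 10, 11, 12, 14, 15, 16, 20}, so |A + A| = 17.
Step 2: Doubling constant K = |A + A|/|A| = 17/6 = 17/6 ≈ 2.8333.
Step 3: Plünnecke-Ruzsa gives |3A| ≤ K³·|A| = (2.8333)³ · 6 ≈ 136.4722.
Step 4: Compute 3A = A + A + A directly by enumerating all triples (a,b,c) ∈ A³; |3A| = 30.
Step 5: Check 30 ≤ 136.4722? Yes ✓.

K = 17/6, Plünnecke-Ruzsa bound K³|A| ≈ 136.4722, |3A| = 30, inequality holds.


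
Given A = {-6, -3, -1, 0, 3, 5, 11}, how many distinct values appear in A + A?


A + A = {a + a' : a, a' ∈ A}; |A| = 7.
General bounds: 2|A| - 1 ≤ |A + A| ≤ |A|(|A|+1)/2, i.e. 13 ≤ |A + A| ≤ 28.
Lower bound 2|A|-1 is attained iff A is an arithmetic progression.
Enumerate sums a + a' for a ≤ a' (symmetric, so this suffices):
a = -6: -6+-6=-12, -6+-3=-9, -6+-1=-7, -6+0=-6, -6+3=-3, -6+5=-1, -6+11=5
a = -3: -3+-3=-6, -3+-1=-4, -3+0=-3, -3+3=0, -3+5=2, -3+11=8
a = -1: -1+-1=-2, -1+0=-1, -1+3=2, -1+5=4, -1+11=10
a = 0: 0+0=0, 0+3=3, 0+5=5, 0+11=11
a = 3: 3+3=6, 3+5=8, 3+11=14
a = 5: 5+5=10, 5+11=16
a = 11: 11+11=22
Distinct sums: {-12, -9, -7, -6, -4, -3, -2, -1, 0, 2, 3, 4, 5, 6, 8, 10, 11, 14, 16, 22}
|A + A| = 20

|A + A| = 20


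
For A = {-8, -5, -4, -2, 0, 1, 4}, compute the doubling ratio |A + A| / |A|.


|A| = 7.
Compute A + A by enumerating all 49 pairs.
A + A = {-16, -13, -12, -10, -9, -8, -7, -6, -5, -4, -3, -2, -1, 0, 1, 2, 4, 5, 8}, so |A + A| = 19.
K = |A + A| / |A| = 19/7 (already in lowest terms) ≈ 2.7143.
Reference: AP of size 7 gives K = 13/7 ≈ 1.8571; a fully generic set of size 7 gives K ≈ 4.0000.

|A| = 7, |A + A| = 19, K = 19/7.


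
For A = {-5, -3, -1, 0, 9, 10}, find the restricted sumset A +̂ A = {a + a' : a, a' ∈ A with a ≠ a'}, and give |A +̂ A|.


Restricted sumset: A +̂ A = {a + a' : a ∈ A, a' ∈ A, a ≠ a'}.
Equivalently, take A + A and drop any sum 2a that is achievable ONLY as a + a for a ∈ A (i.e. sums representable only with equal summands).
Enumerate pairs (a, a') with a < a' (symmetric, so each unordered pair gives one sum; this covers all a ≠ a'):
  -5 + -3 = -8
  -5 + -1 = -6
  -5 + 0 = -5
  -5 + 9 = 4
  -5 + 10 = 5
  -3 + -1 = -4
  -3 + 0 = -3
  -3 + 9 = 6
  -3 + 10 = 7
  -1 + 0 = -1
  -1 + 9 = 8
  -1 + 10 = 9
  0 + 9 = 9
  0 + 10 = 10
  9 + 10 = 19
Collected distinct sums: {-8, -6, -5, -4, -3, -1, 4, 5, 6, 7, 8, 9, 10, 19}
|A +̂ A| = 14
(Reference bound: |A +̂ A| ≥ 2|A| - 3 for |A| ≥ 2, with |A| = 6 giving ≥ 9.)

|A +̂ A| = 14


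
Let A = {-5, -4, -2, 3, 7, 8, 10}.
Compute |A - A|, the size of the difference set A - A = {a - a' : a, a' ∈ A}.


A - A = {a - a' : a, a' ∈ A}; |A| = 7.
Bounds: 2|A|-1 ≤ |A - A| ≤ |A|² - |A| + 1, i.e. 13 ≤ |A - A| ≤ 43.
Note: 0 ∈ A - A always (from a - a). The set is symmetric: if d ∈ A - A then -d ∈ A - A.
Enumerate nonzero differences d = a - a' with a > a' (then include -d):
Positive differences: {1, 2, 3, 4, 5, 7, 8, 9, 10, 11, 12, 13, 14, 15}
Full difference set: {0} ∪ (positive diffs) ∪ (negative diffs).
|A - A| = 1 + 2·14 = 29 (matches direct enumeration: 29).

|A - A| = 29


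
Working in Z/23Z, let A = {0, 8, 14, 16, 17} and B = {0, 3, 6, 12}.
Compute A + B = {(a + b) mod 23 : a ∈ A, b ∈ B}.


Work in Z/23Z: reduce every sum a + b modulo 23.
Enumerate all 20 pairs:
a = 0: 0+0=0, 0+3=3, 0+6=6, 0+12=12
a = 8: 8+0=8, 8+3=11, 8+6=14, 8+12=20
a = 14: 14+0=14, 14+3=17, 14+6=20, 14+12=3
a = 16: 16+0=16, 16+3=19, 16+6=22, 16+12=5
a = 17: 17+0=17, 17+3=20, 17+6=0, 17+12=6
Distinct residues collected: {0, 3, 5, 6, 8, 11, 12, 14, 16, 17, 19, 20, 22}
|A + B| = 13 (out of 23 total residues).

A + B = {0, 3, 5, 6, 8, 11, 12, 14, 16, 17, 19, 20, 22}


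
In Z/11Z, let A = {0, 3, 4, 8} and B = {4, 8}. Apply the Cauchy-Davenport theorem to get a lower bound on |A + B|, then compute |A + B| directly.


Cauchy-Davenport: |A + B| ≥ min(p, |A| + |B| - 1) for A, B nonempty in Z/pZ.
|A| = 4, |B| = 2, p = 11.
CD lower bound = min(11, 4 + 2 - 1) = min(11, 5) = 5.
Compute A + B mod 11 directly:
a = 0: 0+4=4, 0+8=8
a = 3: 3+4=7, 3+8=0
a = 4: 4+4=8, 4+8=1
a = 8: 8+4=1, 8+8=5
A + B = {0, 1, 4, 5, 7, 8}, so |A + B| = 6.
Verify: 6 ≥ 5? Yes ✓.

CD lower bound = 5, actual |A + B| = 6.


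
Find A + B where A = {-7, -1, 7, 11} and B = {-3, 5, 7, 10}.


A + B = {a + b : a ∈ A, b ∈ B}.
Enumerate all |A|·|B| = 4·4 = 16 pairs (a, b) and collect distinct sums.
a = -7: -7+-3=-10, -7+5=-2, -7+7=0, -7+10=3
a = -1: -1+-3=-4, -1+5=4, -1+7=6, -1+10=9
a = 7: 7+-3=4, 7+5=12, 7+7=14, 7+10=17
a = 11: 11+-3=8, 11+5=16, 11+7=18, 11+10=21
Collecting distinct sums: A + B = {-10, -4, -2, 0, 3, 4, 6, 8, 9, 12, 14, 16, 17, 18, 21}
|A + B| = 15

A + B = {-10, -4, -2, 0, 3, 4, 6, 8, 9, 12, 14, 16, 17, 18, 21}


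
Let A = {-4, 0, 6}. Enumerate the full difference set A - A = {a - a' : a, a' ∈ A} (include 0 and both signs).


A - A = {a - a' : a, a' ∈ A}.
Compute a - a' for each ordered pair (a, a'):
a = -4: -4--4=0, -4-0=-4, -4-6=-10
a = 0: 0--4=4, 0-0=0, 0-6=-6
a = 6: 6--4=10, 6-0=6, 6-6=0
Collecting distinct values (and noting 0 appears from a-a):
A - A = {-10, -6, -4, 0, 4, 6, 10}
|A - A| = 7

A - A = {-10, -6, -4, 0, 4, 6, 10}


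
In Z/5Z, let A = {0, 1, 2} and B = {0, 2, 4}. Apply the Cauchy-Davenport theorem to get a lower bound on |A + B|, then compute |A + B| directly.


Cauchy-Davenport: |A + B| ≥ min(p, |A| + |B| - 1) for A, B nonempty in Z/pZ.
|A| = 3, |B| = 3, p = 5.
CD lower bound = min(5, 3 + 3 - 1) = min(5, 5) = 5.
Compute A + B mod 5 directly:
a = 0: 0+0=0, 0+2=2, 0+4=4
a = 1: 1+0=1, 1+2=3, 1+4=0
a = 2: 2+0=2, 2+2=4, 2+4=1
A + B = {0, 1, 2, 3, 4}, so |A + B| = 5.
Verify: 5 ≥ 5? Yes ✓.

CD lower bound = 5, actual |A + B| = 5.


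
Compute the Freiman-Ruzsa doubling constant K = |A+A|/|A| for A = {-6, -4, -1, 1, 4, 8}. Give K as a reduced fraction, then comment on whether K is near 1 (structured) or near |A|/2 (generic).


|A| = 6.
Compute A + A by enumerating all 36 pairs.
A + A = {-12, -10, -8, -7, -5, -3, -2, 0, 2, 3, 4, 5, 7, 8, 9, 12, 16}, so |A + A| = 17.
K = |A + A| / |A| = 17/6 (already in lowest terms) ≈ 2.8333.
Reference: AP of size 6 gives K = 11/6 ≈ 1.8333; a fully generic set of size 6 gives K ≈ 3.5000.

|A| = 6, |A + A| = 17, K = 17/6.


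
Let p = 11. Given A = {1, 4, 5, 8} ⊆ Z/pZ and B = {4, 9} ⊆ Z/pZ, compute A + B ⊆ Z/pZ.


Work in Z/11Z: reduce every sum a + b modulo 11.
Enumerate all 8 pairs:
a = 1: 1+4=5, 1+9=10
a = 4: 4+4=8, 4+9=2
a = 5: 5+4=9, 5+9=3
a = 8: 8+4=1, 8+9=6
Distinct residues collected: {1, 2, 3, 5, 6, 8, 9, 10}
|A + B| = 8 (out of 11 total residues).

A + B = {1, 2, 3, 5, 6, 8, 9, 10}


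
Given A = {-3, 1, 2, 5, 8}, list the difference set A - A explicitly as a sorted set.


A - A = {a - a' : a, a' ∈ A}.
Compute a - a' for each ordered pair (a, a'):
a = -3: -3--3=0, -3-1=-4, -3-2=-5, -3-5=-8, -3-8=-11
a = 1: 1--3=4, 1-1=0, 1-2=-1, 1-5=-4, 1-8=-7
a = 2: 2--3=5, 2-1=1, 2-2=0, 2-5=-3, 2-8=-6
a = 5: 5--3=8, 5-1=4, 5-2=3, 5-5=0, 5-8=-3
a = 8: 8--3=11, 8-1=7, 8-2=6, 8-5=3, 8-8=0
Collecting distinct values (and noting 0 appears from a-a):
A - A = {-11, -8, -7, -6, -5, -4, -3, -1, 0, 1, 3, 4, 5, 6, 7, 8, 11}
|A - A| = 17

A - A = {-11, -8, -7, -6, -5, -4, -3, -1, 0, 1, 3, 4, 5, 6, 7, 8, 11}


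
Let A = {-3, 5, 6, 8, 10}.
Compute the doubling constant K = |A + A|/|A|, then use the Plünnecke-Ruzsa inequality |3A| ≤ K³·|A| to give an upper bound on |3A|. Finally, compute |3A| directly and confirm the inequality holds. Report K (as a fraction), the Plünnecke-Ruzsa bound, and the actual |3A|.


|A| = 5.
Step 1: Compute A + A by enumerating all 25 pairs.
A + A = {-6, 2, 3, 5, 7, 10, 11, 12, 13, 14, 15, 16, 18, 20}, so |A + A| = 14.
Step 2: Doubling constant K = |A + A|/|A| = 14/5 = 14/5 ≈ 2.8000.
Step 3: Plünnecke-Ruzsa gives |3A| ≤ K³·|A| = (2.8000)³ · 5 ≈ 109.7600.
Step 4: Compute 3A = A + A + A directly by enumerating all triples (a,b,c) ∈ A³; |3A| = 26.
Step 5: Check 26 ≤ 109.7600? Yes ✓.

K = 14/5, Plünnecke-Ruzsa bound K³|A| ≈ 109.7600, |3A| = 26, inequality holds.


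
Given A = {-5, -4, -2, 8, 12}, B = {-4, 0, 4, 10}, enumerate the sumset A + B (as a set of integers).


A + B = {a + b : a ∈ A, b ∈ B}.
Enumerate all |A|·|B| = 5·4 = 20 pairs (a, b) and collect distinct sums.
a = -5: -5+-4=-9, -5+0=-5, -5+4=-1, -5+10=5
a = -4: -4+-4=-8, -4+0=-4, -4+4=0, -4+10=6
a = -2: -2+-4=-6, -2+0=-2, -2+4=2, -2+10=8
a = 8: 8+-4=4, 8+0=8, 8+4=12, 8+10=18
a = 12: 12+-4=8, 12+0=12, 12+4=16, 12+10=22
Collecting distinct sums: A + B = {-9, -8, -6, -5, -4, -2, -1, 0, 2, 4, 5, 6, 8, 12, 16, 18, 22}
|A + B| = 17

A + B = {-9, -8, -6, -5, -4, -2, -1, 0, 2, 4, 5, 6, 8, 12, 16, 18, 22}


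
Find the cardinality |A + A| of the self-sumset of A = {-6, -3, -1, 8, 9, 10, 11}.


A + A = {a + a' : a, a' ∈ A}; |A| = 7.
General bounds: 2|A| - 1 ≤ |A + A| ≤ |A|(|A|+1)/2, i.e. 13 ≤ |A + A| ≤ 28.
Lower bound 2|A|-1 is attained iff A is an arithmetic progression.
Enumerate sums a + a' for a ≤ a' (symmetric, so this suffices):
a = -6: -6+-6=-12, -6+-3=-9, -6+-1=-7, -6+8=2, -6+9=3, -6+10=4, -6+11=5
a = -3: -3+-3=-6, -3+-1=-4, -3+8=5, -3+9=6, -3+10=7, -3+11=8
a = -1: -1+-1=-2, -1+8=7, -1+9=8, -1+10=9, -1+11=10
a = 8: 8+8=16, 8+9=17, 8+10=18, 8+11=19
a = 9: 9+9=18, 9+10=19, 9+11=20
a = 10: 10+10=20, 10+11=21
a = 11: 11+11=22
Distinct sums: {-12, -9, -7, -6, -4, -2, 2, 3, 4, 5, 6, 7, 8, 9, 10, 16, 17, 18, 19, 20, 21, 22}
|A + A| = 22

|A + A| = 22


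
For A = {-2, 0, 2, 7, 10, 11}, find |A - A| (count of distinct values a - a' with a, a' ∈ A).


A - A = {a - a' : a, a' ∈ A}; |A| = 6.
Bounds: 2|A|-1 ≤ |A - A| ≤ |A|² - |A| + 1, i.e. 11 ≤ |A - A| ≤ 31.
Note: 0 ∈ A - A always (from a - a). The set is symmetric: if d ∈ A - A then -d ∈ A - A.
Enumerate nonzero differences d = a - a' with a > a' (then include -d):
Positive differences: {1, 2, 3, 4, 5, 7, 8, 9, 10, 11, 12, 13}
Full difference set: {0} ∪ (positive diffs) ∪ (negative diffs).
|A - A| = 1 + 2·12 = 25 (matches direct enumeration: 25).

|A - A| = 25


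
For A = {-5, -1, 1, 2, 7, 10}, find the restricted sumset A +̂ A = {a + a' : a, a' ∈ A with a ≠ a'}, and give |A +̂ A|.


Restricted sumset: A +̂ A = {a + a' : a ∈ A, a' ∈ A, a ≠ a'}.
Equivalently, take A + A and drop any sum 2a that is achievable ONLY as a + a for a ∈ A (i.e. sums representable only with equal summands).
Enumerate pairs (a, a') with a < a' (symmetric, so each unordered pair gives one sum; this covers all a ≠ a'):
  -5 + -1 = -6
  -5 + 1 = -4
  -5 + 2 = -3
  -5 + 7 = 2
  -5 + 10 = 5
  -1 + 1 = 0
  -1 + 2 = 1
  -1 + 7 = 6
  -1 + 10 = 9
  1 + 2 = 3
  1 + 7 = 8
  1 + 10 = 11
  2 + 7 = 9
  2 + 10 = 12
  7 + 10 = 17
Collected distinct sums: {-6, -4, -3, 0, 1, 2, 3, 5, 6, 8, 9, 11, 12, 17}
|A +̂ A| = 14
(Reference bound: |A +̂ A| ≥ 2|A| - 3 for |A| ≥ 2, with |A| = 6 giving ≥ 9.)

|A +̂ A| = 14


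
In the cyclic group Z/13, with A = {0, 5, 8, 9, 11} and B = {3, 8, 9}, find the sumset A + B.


Work in Z/13Z: reduce every sum a + b modulo 13.
Enumerate all 15 pairs:
a = 0: 0+3=3, 0+8=8, 0+9=9
a = 5: 5+3=8, 5+8=0, 5+9=1
a = 8: 8+3=11, 8+8=3, 8+9=4
a = 9: 9+3=12, 9+8=4, 9+9=5
a = 11: 11+3=1, 11+8=6, 11+9=7
Distinct residues collected: {0, 1, 3, 4, 5, 6, 7, 8, 9, 11, 12}
|A + B| = 11 (out of 13 total residues).

A + B = {0, 1, 3, 4, 5, 6, 7, 8, 9, 11, 12}


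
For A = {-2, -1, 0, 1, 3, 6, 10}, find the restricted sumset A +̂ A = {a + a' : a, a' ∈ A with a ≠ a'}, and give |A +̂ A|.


Restricted sumset: A +̂ A = {a + a' : a ∈ A, a' ∈ A, a ≠ a'}.
Equivalently, take A + A and drop any sum 2a that is achievable ONLY as a + a for a ∈ A (i.e. sums representable only with equal summands).
Enumerate pairs (a, a') with a < a' (symmetric, so each unordered pair gives one sum; this covers all a ≠ a'):
  -2 + -1 = -3
  -2 + 0 = -2
  -2 + 1 = -1
  -2 + 3 = 1
  -2 + 6 = 4
  -2 + 10 = 8
  -1 + 0 = -1
  -1 + 1 = 0
  -1 + 3 = 2
  -1 + 6 = 5
  -1 + 10 = 9
  0 + 1 = 1
  0 + 3 = 3
  0 + 6 = 6
  0 + 10 = 10
  1 + 3 = 4
  1 + 6 = 7
  1 + 10 = 11
  3 + 6 = 9
  3 + 10 = 13
  6 + 10 = 16
Collected distinct sums: {-3, -2, -1, 0, 1, 2, 3, 4, 5, 6, 7, 8, 9, 10, 11, 13, 16}
|A +̂ A| = 17
(Reference bound: |A +̂ A| ≥ 2|A| - 3 for |A| ≥ 2, with |A| = 7 giving ≥ 11.)

|A +̂ A| = 17


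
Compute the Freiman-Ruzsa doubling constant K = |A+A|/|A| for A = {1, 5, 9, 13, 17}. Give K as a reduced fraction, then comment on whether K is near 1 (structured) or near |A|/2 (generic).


|A| = 5.
Compute A + A by enumerating all 25 pairs.
A + A = {2, 6, 10, 14, 18, 22, 26, 30, 34}, so |A + A| = 9.
K = |A + A| / |A| = 9/5 (already in lowest terms) ≈ 1.8000.
Reference: AP of size 5 gives K = 9/5 ≈ 1.8000; a fully generic set of size 5 gives K ≈ 3.0000.

|A| = 5, |A + A| = 9, K = 9/5.


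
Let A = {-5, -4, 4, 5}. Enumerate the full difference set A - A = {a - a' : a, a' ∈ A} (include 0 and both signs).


A - A = {a - a' : a, a' ∈ A}.
Compute a - a' for each ordered pair (a, a'):
a = -5: -5--5=0, -5--4=-1, -5-4=-9, -5-5=-10
a = -4: -4--5=1, -4--4=0, -4-4=-8, -4-5=-9
a = 4: 4--5=9, 4--4=8, 4-4=0, 4-5=-1
a = 5: 5--5=10, 5--4=9, 5-4=1, 5-5=0
Collecting distinct values (and noting 0 appears from a-a):
A - A = {-10, -9, -8, -1, 0, 1, 8, 9, 10}
|A - A| = 9

A - A = {-10, -9, -8, -1, 0, 1, 8, 9, 10}


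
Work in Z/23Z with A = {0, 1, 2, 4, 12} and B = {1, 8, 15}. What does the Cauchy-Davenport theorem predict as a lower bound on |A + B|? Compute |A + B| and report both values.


Cauchy-Davenport: |A + B| ≥ min(p, |A| + |B| - 1) for A, B nonempty in Z/pZ.
|A| = 5, |B| = 3, p = 23.
CD lower bound = min(23, 5 + 3 - 1) = min(23, 7) = 7.
Compute A + B mod 23 directly:
a = 0: 0+1=1, 0+8=8, 0+15=15
a = 1: 1+1=2, 1+8=9, 1+15=16
a = 2: 2+1=3, 2+8=10, 2+15=17
a = 4: 4+1=5, 4+8=12, 4+15=19
a = 12: 12+1=13, 12+8=20, 12+15=4
A + B = {1, 2, 3, 4, 5, 8, 9, 10, 12, 13, 15, 16, 17, 19, 20}, so |A + B| = 15.
Verify: 15 ≥ 7? Yes ✓.

CD lower bound = 7, actual |A + B| = 15.


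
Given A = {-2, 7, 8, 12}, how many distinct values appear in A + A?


A + A = {a + a' : a, a' ∈ A}; |A| = 4.
General bounds: 2|A| - 1 ≤ |A + A| ≤ |A|(|A|+1)/2, i.e. 7 ≤ |A + A| ≤ 10.
Lower bound 2|A|-1 is attained iff A is an arithmetic progression.
Enumerate sums a + a' for a ≤ a' (symmetric, so this suffices):
a = -2: -2+-2=-4, -2+7=5, -2+8=6, -2+12=10
a = 7: 7+7=14, 7+8=15, 7+12=19
a = 8: 8+8=16, 8+12=20
a = 12: 12+12=24
Distinct sums: {-4, 5, 6, 10, 14, 15, 16, 19, 20, 24}
|A + A| = 10

|A + A| = 10


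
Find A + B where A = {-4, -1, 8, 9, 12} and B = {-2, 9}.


A + B = {a + b : a ∈ A, b ∈ B}.
Enumerate all |A|·|B| = 5·2 = 10 pairs (a, b) and collect distinct sums.
a = -4: -4+-2=-6, -4+9=5
a = -1: -1+-2=-3, -1+9=8
a = 8: 8+-2=6, 8+9=17
a = 9: 9+-2=7, 9+9=18
a = 12: 12+-2=10, 12+9=21
Collecting distinct sums: A + B = {-6, -3, 5, 6, 7, 8, 10, 17, 18, 21}
|A + B| = 10

A + B = {-6, -3, 5, 6, 7, 8, 10, 17, 18, 21}


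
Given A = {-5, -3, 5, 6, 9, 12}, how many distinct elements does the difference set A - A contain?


A - A = {a - a' : a, a' ∈ A}; |A| = 6.
Bounds: 2|A|-1 ≤ |A - A| ≤ |A|² - |A| + 1, i.e. 11 ≤ |A - A| ≤ 31.
Note: 0 ∈ A - A always (from a - a). The set is symmetric: if d ∈ A - A then -d ∈ A - A.
Enumerate nonzero differences d = a - a' with a > a' (then include -d):
Positive differences: {1, 2, 3, 4, 6, 7, 8, 9, 10, 11, 12, 14, 15, 17}
Full difference set: {0} ∪ (positive diffs) ∪ (negative diffs).
|A - A| = 1 + 2·14 = 29 (matches direct enumeration: 29).

|A - A| = 29


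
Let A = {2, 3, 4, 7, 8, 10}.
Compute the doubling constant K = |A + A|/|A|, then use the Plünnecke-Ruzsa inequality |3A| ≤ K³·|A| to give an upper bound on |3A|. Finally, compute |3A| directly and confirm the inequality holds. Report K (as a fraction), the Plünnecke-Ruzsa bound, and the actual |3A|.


|A| = 6.
Step 1: Compute A + A by enumerating all 36 pairs.
A + A = {4, 5, 6, 7, 8, 9, 10, 11, 12, 13, 14, 15, 16, 17, 18, 20}, so |A + A| = 16.
Step 2: Doubling constant K = |A + A|/|A| = 16/6 = 16/6 ≈ 2.6667.
Step 3: Plünnecke-Ruzsa gives |3A| ≤ K³·|A| = (2.6667)³ · 6 ≈ 113.7778.
Step 4: Compute 3A = A + A + A directly by enumerating all triples (a,b,c) ∈ A³; |3A| = 24.
Step 5: Check 24 ≤ 113.7778? Yes ✓.

K = 16/6, Plünnecke-Ruzsa bound K³|A| ≈ 113.7778, |3A| = 24, inequality holds.


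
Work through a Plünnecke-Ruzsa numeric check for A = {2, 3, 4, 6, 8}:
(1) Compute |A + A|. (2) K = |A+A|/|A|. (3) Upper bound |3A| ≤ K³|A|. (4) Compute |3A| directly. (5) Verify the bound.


|A| = 5.
Step 1: Compute A + A by enumerating all 25 pairs.
A + A = {4, 5, 6, 7, 8, 9, 10, 11, 12, 14, 16}, so |A + A| = 11.
Step 2: Doubling constant K = |A + A|/|A| = 11/5 = 11/5 ≈ 2.2000.
Step 3: Plünnecke-Ruzsa gives |3A| ≤ K³·|A| = (2.2000)³ · 5 ≈ 53.2400.
Step 4: Compute 3A = A + A + A directly by enumerating all triples (a,b,c) ∈ A³; |3A| = 17.
Step 5: Check 17 ≤ 53.2400? Yes ✓.

K = 11/5, Plünnecke-Ruzsa bound K³|A| ≈ 53.2400, |3A| = 17, inequality holds.


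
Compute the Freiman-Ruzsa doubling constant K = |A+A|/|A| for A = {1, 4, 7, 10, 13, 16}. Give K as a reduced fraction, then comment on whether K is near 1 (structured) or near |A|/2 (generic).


|A| = 6.
Compute A + A by enumerating all 36 pairs.
A + A = {2, 5, 8, 11, 14, 17, 20, 23, 26, 29, 32}, so |A + A| = 11.
K = |A + A| / |A| = 11/6 (already in lowest terms) ≈ 1.8333.
Reference: AP of size 6 gives K = 11/6 ≈ 1.8333; a fully generic set of size 6 gives K ≈ 3.5000.

|A| = 6, |A + A| = 11, K = 11/6.


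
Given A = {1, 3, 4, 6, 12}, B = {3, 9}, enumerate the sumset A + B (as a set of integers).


A + B = {a + b : a ∈ A, b ∈ B}.
Enumerate all |A|·|B| = 5·2 = 10 pairs (a, b) and collect distinct sums.
a = 1: 1+3=4, 1+9=10
a = 3: 3+3=6, 3+9=12
a = 4: 4+3=7, 4+9=13
a = 6: 6+3=9, 6+9=15
a = 12: 12+3=15, 12+9=21
Collecting distinct sums: A + B = {4, 6, 7, 9, 10, 12, 13, 15, 21}
|A + B| = 9

A + B = {4, 6, 7, 9, 10, 12, 13, 15, 21}


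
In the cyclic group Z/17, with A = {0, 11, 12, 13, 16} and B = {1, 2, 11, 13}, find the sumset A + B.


Work in Z/17Z: reduce every sum a + b modulo 17.
Enumerate all 20 pairs:
a = 0: 0+1=1, 0+2=2, 0+11=11, 0+13=13
a = 11: 11+1=12, 11+2=13, 11+11=5, 11+13=7
a = 12: 12+1=13, 12+2=14, 12+11=6, 12+13=8
a = 13: 13+1=14, 13+2=15, 13+11=7, 13+13=9
a = 16: 16+1=0, 16+2=1, 16+11=10, 16+13=12
Distinct residues collected: {0, 1, 2, 5, 6, 7, 8, 9, 10, 11, 12, 13, 14, 15}
|A + B| = 14 (out of 17 total residues).

A + B = {0, 1, 2, 5, 6, 7, 8, 9, 10, 11, 12, 13, 14, 15}


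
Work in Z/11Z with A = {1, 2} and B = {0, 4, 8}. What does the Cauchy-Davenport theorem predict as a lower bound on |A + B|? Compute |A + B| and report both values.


Cauchy-Davenport: |A + B| ≥ min(p, |A| + |B| - 1) for A, B nonempty in Z/pZ.
|A| = 2, |B| = 3, p = 11.
CD lower bound = min(11, 2 + 3 - 1) = min(11, 4) = 4.
Compute A + B mod 11 directly:
a = 1: 1+0=1, 1+4=5, 1+8=9
a = 2: 2+0=2, 2+4=6, 2+8=10
A + B = {1, 2, 5, 6, 9, 10}, so |A + B| = 6.
Verify: 6 ≥ 4? Yes ✓.

CD lower bound = 4, actual |A + B| = 6.


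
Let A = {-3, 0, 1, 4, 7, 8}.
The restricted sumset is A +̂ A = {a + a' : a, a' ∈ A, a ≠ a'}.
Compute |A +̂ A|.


Restricted sumset: A +̂ A = {a + a' : a ∈ A, a' ∈ A, a ≠ a'}.
Equivalently, take A + A and drop any sum 2a that is achievable ONLY as a + a for a ∈ A (i.e. sums representable only with equal summands).
Enumerate pairs (a, a') with a < a' (symmetric, so each unordered pair gives one sum; this covers all a ≠ a'):
  -3 + 0 = -3
  -3 + 1 = -2
  -3 + 4 = 1
  -3 + 7 = 4
  -3 + 8 = 5
  0 + 1 = 1
  0 + 4 = 4
  0 + 7 = 7
  0 + 8 = 8
  1 + 4 = 5
  1 + 7 = 8
  1 + 8 = 9
  4 + 7 = 11
  4 + 8 = 12
  7 + 8 = 15
Collected distinct sums: {-3, -2, 1, 4, 5, 7, 8, 9, 11, 12, 15}
|A +̂ A| = 11
(Reference bound: |A +̂ A| ≥ 2|A| - 3 for |A| ≥ 2, with |A| = 6 giving ≥ 9.)

|A +̂ A| = 11


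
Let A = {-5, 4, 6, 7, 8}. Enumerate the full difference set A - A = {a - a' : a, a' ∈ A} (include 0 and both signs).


A - A = {a - a' : a, a' ∈ A}.
Compute a - a' for each ordered pair (a, a'):
a = -5: -5--5=0, -5-4=-9, -5-6=-11, -5-7=-12, -5-8=-13
a = 4: 4--5=9, 4-4=0, 4-6=-2, 4-7=-3, 4-8=-4
a = 6: 6--5=11, 6-4=2, 6-6=0, 6-7=-1, 6-8=-2
a = 7: 7--5=12, 7-4=3, 7-6=1, 7-7=0, 7-8=-1
a = 8: 8--5=13, 8-4=4, 8-6=2, 8-7=1, 8-8=0
Collecting distinct values (and noting 0 appears from a-a):
A - A = {-13, -12, -11, -9, -4, -3, -2, -1, 0, 1, 2, 3, 4, 9, 11, 12, 13}
|A - A| = 17

A - A = {-13, -12, -11, -9, -4, -3, -2, -1, 0, 1, 2, 3, 4, 9, 11, 12, 13}


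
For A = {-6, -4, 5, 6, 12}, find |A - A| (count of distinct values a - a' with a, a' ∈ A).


A - A = {a - a' : a, a' ∈ A}; |A| = 5.
Bounds: 2|A|-1 ≤ |A - A| ≤ |A|² - |A| + 1, i.e. 9 ≤ |A - A| ≤ 21.
Note: 0 ∈ A - A always (from a - a). The set is symmetric: if d ∈ A - A then -d ∈ A - A.
Enumerate nonzero differences d = a - a' with a > a' (then include -d):
Positive differences: {1, 2, 6, 7, 9, 10, 11, 12, 16, 18}
Full difference set: {0} ∪ (positive diffs) ∪ (negative diffs).
|A - A| = 1 + 2·10 = 21 (matches direct enumeration: 21).

|A - A| = 21
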